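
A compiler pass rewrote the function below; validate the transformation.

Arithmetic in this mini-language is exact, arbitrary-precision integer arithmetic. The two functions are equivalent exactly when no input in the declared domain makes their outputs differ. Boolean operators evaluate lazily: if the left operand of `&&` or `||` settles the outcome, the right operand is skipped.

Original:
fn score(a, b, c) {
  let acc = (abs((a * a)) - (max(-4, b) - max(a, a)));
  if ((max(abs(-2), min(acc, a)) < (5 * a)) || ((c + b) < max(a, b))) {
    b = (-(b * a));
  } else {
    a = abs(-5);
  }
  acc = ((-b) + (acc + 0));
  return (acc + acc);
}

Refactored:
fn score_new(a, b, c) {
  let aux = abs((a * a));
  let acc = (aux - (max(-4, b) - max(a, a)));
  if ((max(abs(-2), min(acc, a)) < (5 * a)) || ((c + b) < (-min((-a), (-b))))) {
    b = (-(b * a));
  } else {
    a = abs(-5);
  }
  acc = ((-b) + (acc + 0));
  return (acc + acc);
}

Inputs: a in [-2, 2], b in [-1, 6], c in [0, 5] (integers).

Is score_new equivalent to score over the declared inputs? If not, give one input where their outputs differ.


This is a faithful refactor — local variable names differ; also statement counts differ; also min/max/abs usage differs, but the computed results match everywhere.
One worked example (a=-1, b=0, c=3) — score: acc=0, then ((max(abs(-2), min(acc, a)) < (5 * a)) || ((c + b) < max(a, b))) is false, then a=5, then acc=0, then returns 0; score_new: aux=1, then acc=0, then ((max(abs(-2), min(acc, a)) < (5 * a)) || ((c + b) < (-min((-a), (-b))))) is false, then a=5, then acc=0, then returns 0; agreement on 0.
Every one of the 240 inputs gives matching results.
verdict: equivalent


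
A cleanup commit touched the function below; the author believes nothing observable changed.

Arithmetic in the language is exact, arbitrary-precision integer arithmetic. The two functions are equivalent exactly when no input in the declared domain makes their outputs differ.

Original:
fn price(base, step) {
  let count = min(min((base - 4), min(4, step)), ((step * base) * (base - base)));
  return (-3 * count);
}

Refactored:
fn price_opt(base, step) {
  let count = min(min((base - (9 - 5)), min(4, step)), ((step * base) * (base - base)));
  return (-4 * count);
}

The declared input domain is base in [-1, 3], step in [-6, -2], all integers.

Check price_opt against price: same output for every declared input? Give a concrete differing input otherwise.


The rewrite breaks on base=-1, step=-6, where the results are 18 and 24.
price: count := -6 | result 18
price_opt: count := -6 | result 24
verdict: not equivalent; witness: base=-1, step=-6


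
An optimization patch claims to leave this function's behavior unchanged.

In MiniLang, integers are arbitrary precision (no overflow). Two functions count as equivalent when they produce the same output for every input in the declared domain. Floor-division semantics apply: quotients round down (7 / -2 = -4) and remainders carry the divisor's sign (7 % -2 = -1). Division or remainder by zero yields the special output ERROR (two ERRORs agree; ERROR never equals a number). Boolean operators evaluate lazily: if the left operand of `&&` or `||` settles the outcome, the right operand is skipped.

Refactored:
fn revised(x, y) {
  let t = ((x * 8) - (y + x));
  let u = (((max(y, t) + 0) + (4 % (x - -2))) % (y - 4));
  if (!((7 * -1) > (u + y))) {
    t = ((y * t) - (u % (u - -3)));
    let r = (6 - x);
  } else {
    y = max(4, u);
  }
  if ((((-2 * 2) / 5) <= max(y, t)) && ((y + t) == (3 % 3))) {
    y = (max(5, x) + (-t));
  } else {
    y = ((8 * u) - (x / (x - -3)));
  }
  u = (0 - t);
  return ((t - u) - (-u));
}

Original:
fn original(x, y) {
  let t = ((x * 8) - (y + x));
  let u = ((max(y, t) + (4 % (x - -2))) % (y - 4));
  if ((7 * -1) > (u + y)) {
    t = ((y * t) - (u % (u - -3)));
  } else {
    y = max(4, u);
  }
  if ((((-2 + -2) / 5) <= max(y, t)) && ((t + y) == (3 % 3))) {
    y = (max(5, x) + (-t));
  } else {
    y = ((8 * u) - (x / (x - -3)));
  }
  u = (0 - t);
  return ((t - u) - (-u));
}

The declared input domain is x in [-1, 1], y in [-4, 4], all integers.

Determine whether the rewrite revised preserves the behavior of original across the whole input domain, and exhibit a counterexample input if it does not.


The rewrite breaks on x=-1, y=-4, where the results are -3 and ERROR.
original: t = -3; u = -3; ((7 * -1) > (u + y)) -> false; y = 4; ((((-2 + -2) / 5) <= max(y, t)) && ((t + y) == (3 % 3))) -> false; y = -23; u = 3; return -3
revised: t = -3; u = -3; (!((7 * -1) > (u + y))) -> true; division by zero -> ERROR
verdict: not equivalent; witness: x=-1, y=-4


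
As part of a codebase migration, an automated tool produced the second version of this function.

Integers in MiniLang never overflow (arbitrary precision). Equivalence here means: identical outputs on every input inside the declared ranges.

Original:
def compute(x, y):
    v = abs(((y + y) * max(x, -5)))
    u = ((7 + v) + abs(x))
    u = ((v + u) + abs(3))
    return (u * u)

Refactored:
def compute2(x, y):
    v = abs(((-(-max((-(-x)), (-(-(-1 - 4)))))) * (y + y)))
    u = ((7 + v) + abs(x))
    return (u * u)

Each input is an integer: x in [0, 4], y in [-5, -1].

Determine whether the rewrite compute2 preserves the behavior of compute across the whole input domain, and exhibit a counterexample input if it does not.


These are not equivalent — on x=0, y=-5 the outputs split (100 vs 49).
compute: v becomes 0; next u becomes 7; next u becomes 10; next final value 100
compute2: v becomes 0; next u becomes 7; next final value 49
verdict: not equivalent; witness: x=0, y=-5


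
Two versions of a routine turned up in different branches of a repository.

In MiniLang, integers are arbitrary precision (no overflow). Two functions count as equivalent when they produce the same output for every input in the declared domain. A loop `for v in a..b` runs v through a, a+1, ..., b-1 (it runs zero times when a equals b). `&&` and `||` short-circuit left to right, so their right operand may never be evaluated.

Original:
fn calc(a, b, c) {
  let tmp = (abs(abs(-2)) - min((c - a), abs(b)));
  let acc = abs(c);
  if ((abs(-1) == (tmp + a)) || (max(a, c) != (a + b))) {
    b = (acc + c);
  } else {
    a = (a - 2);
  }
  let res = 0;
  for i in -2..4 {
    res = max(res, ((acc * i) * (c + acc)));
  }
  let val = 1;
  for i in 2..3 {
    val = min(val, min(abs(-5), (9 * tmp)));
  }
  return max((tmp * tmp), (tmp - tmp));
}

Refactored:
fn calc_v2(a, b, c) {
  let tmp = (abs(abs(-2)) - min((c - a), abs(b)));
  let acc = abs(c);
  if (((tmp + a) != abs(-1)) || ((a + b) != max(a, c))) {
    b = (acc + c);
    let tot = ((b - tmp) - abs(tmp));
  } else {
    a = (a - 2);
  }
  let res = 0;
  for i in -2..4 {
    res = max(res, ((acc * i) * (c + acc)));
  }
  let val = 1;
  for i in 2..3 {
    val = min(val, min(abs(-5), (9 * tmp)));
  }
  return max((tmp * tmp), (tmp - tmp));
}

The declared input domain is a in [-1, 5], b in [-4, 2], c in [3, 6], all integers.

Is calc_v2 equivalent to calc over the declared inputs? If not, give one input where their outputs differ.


The suspicious-looking change has no observable effect anywhere in the declared ranges.
One worked example (a=4, b=-3, c=5) — calc: tmp becomes 1; next acc becomes 5; next ((abs(-1) == (tmp + a)) || (max(a, c) != (a + b))) evaluates to true; next b becomes 10; next res becomes 0; next at i=-2:; next res becomes 0; next at i=-1:; next res becomes 0; next at i=0:; next res becomes 0; next at i=1:; next res becomes 50; next at i=2:; next res becomes 100; next at i=3:; next res becomes 150; next val becomes 1; next at i=2:; next val becomes 1; next final value 1; calc_v2: tmp becomes 1; next acc becomes 5; next (((tmp + a) != abs(-1)) || ((a + b) != max(a, c))) evaluates to true; next b becomes 10; next tot becomes 8; next res becomes 0; next at i=-2:; next res becomes 0; next at i=-1:; next res becomes 0; next at i=0:; next res becomes 0; next at i=1:; next res becomes 50; next at i=2:; next res becomes 100; next at i=3:; next res becomes 150; next val becomes 1; next at i=2:; next val becomes 1; next final value 1; agreement on 1.
Checked all 196 inputs in the declared domain: the outputs agree on every one.
verdict: equivalent


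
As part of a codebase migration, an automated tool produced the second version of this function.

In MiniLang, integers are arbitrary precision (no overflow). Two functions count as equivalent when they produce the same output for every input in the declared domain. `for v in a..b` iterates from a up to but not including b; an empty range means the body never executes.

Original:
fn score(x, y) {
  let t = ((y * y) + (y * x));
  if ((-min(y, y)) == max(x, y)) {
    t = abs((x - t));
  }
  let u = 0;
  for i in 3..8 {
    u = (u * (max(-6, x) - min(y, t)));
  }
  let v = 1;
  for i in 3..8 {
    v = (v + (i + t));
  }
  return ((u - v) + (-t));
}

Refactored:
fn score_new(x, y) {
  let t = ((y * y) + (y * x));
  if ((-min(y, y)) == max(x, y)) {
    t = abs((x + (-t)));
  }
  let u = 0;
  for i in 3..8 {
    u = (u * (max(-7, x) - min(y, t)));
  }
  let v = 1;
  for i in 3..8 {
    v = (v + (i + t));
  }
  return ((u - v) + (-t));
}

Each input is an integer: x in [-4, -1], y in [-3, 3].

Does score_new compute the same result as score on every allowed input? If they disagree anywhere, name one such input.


The edit looks behavioral (`-6` became `-7`), but over these ranges it never changes the outcome.
As a probe, take x=-2, y=1: score runs t becomes -1; next ((-min(y, y)) == max(x, y)) evaluates to false; next u becomes 0; next at i=3:; next u becomes 0; next at i=4:; next u becomes 0; next at i=5:; next u becomes 0; next at i=6:; next u becomes 0; next at i=7:; next u becomes 0; next v becomes 1; next at i=3:; next v becomes 3; next at i=4:; next v becomes 6; next at i=5:; next v becomes 10; next at i=6:; next v becomes 15; next at i=7:; next v becomes 21; next final value -20; score_new runs t becomes -1; next ((-min(y, y)) == max(x, y)) evaluates to false; next u becomes 0; next at i=3:; next u becomes 0; next at i=4:; next u becomes 0; next at i=5:; next u becomes 0; next at i=6:; next u becomes 0; next at i=7:; next u becomes 0; next v becomes 1; next at i=3:; next v becomes 3; next at i=4:; next v becomes 6; next at i=5:; next v becomes 10; next at i=6:; next v becomes 15; next at i=7:; next v becomes 21; next final value -20; both end at -20.
An exhaustive pass over the 28 declared inputs shows identical outputs.
verdict: equivalent


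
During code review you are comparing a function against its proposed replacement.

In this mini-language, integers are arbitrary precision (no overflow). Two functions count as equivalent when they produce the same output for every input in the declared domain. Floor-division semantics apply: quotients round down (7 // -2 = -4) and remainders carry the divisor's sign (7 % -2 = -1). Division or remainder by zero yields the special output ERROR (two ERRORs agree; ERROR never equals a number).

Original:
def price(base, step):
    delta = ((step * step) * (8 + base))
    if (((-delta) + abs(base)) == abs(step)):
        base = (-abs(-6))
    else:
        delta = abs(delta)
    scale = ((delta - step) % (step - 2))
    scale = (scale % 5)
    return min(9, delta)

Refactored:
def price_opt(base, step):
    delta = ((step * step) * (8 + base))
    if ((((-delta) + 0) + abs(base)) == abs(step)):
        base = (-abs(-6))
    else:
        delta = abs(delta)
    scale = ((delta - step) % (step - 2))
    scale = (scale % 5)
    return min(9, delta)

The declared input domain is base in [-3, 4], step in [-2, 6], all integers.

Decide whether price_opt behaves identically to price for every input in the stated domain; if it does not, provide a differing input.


Behavior is preserved: although constant usage differs, plus arithmetic usage differs, the outputs never diverge.
As a probe, take base=-1, step=3: price runs delta := 63 | (((-delta) + abs(base)) == abs(step)): false | delta := 63 | scale := 0 | scale := 0 | result 9; price_opt runs delta := 63 | ((((-delta) + 0) + abs(base)) == abs(step)): false | delta := 63 | scale := 0 | scale := 0 | result 9; both end at 9.
An exhaustive pass over the 72 declared inputs shows identical outputs.
verdict: equivalent


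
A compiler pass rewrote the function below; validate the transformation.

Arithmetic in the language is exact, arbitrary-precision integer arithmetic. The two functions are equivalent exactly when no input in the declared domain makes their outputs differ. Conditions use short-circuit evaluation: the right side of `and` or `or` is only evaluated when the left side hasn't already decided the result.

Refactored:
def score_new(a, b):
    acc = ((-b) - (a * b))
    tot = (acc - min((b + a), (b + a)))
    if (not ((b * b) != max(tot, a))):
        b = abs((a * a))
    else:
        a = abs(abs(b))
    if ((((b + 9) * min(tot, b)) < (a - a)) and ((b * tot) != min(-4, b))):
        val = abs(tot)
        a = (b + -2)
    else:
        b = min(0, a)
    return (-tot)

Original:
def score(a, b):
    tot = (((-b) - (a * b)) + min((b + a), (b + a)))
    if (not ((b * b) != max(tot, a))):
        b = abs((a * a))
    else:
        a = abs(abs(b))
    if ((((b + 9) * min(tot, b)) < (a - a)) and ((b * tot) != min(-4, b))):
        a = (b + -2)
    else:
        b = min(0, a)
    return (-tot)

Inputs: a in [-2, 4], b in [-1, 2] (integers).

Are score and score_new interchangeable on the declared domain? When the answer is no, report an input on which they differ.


Not equivalent: a=-2, b=-1 separates them (4 vs -2).
score: tot=-4, then (not ((b * b) != max(tot, a))) is false, then a=1, then ((((b + 9) * min(tot, b)) < (a - a)) and ((b * tot) != min(-4, b))) is true, then a=-3, then returns 4
score_new: acc=-1, then tot=2, then (not ((b * b) != max(tot, a))) is false, then a=1, then ((((b + 9) * min(tot, b)) < (a - a)) and ((b * tot) != min(-4, b))) is true, then val=2, then a=-3, then returns -2
verdict: not equivalent; witness: a=-2, b=-1


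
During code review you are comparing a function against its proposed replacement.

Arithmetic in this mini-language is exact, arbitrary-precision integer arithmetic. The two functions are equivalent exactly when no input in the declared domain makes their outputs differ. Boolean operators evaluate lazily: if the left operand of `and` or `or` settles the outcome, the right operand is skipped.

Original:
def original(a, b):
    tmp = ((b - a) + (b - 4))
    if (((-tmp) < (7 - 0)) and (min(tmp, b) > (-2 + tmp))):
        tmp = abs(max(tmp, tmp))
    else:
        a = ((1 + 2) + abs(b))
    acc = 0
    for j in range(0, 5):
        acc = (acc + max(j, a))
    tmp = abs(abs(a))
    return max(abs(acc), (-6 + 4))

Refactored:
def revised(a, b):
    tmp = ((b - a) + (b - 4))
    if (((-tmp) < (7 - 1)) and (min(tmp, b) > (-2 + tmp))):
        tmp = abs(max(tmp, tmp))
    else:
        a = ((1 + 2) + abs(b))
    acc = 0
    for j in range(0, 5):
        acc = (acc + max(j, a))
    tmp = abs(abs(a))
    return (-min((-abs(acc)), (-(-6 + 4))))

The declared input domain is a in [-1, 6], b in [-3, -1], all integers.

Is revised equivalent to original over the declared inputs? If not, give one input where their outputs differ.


These are not equivalent — on a=0, b=-1 the outputs split (10 vs 20).
original: tmp=-6, then (((-tmp) < (7 - 0)) and (min(tmp, b) > (-2 + tmp))) is true, then tmp=6, then acc=0, then (j=0), then acc=0, then (j=1), then acc=1, then (j=2), then acc=3, then (j=3), then acc=6, then (j=4), then acc=10, then tmp=0, then returns 10
revised: tmp=-6, then (((-tmp) < (7 - 1)) and (min(tmp, b) > (-2 + tmp))) is false, then a=4, then acc=0, then (j=0), then acc=4, then (j=1), then acc=8, then (j=2), then acc=12, then (j=3), then acc=16, then (j=4), then acc=20, then tmp=4, then returns 20
verdict: not equivalent; witness: a=0, b=-1


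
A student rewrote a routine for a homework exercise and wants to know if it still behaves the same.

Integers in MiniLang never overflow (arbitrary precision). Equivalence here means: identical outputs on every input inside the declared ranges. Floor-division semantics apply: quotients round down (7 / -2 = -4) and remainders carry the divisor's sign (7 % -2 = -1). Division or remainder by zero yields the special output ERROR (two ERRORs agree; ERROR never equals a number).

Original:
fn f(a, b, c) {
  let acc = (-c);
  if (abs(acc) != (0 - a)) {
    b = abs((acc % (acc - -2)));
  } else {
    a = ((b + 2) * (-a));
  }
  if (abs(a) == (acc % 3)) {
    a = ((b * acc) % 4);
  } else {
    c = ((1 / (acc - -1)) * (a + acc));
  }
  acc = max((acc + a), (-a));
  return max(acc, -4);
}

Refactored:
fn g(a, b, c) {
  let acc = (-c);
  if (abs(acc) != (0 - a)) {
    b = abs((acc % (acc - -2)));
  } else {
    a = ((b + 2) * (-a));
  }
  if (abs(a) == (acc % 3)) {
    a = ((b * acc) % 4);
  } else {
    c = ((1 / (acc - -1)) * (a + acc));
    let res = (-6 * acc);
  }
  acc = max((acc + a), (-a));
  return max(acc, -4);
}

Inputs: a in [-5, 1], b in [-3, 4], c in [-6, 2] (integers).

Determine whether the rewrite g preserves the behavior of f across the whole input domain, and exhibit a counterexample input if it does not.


Reading the diff, among the changes: arithmetic usage differs, statement counts differ, local variable names differ, constant usage differs.
Tracing a=-5, b=0, c=-3: f: acc becomes 3; next (abs(acc) != (0 - a)) evaluates to true; next b becomes 3; next (abs(a) == (acc % 3)) evaluates to false; next c becomes 0; next acc becomes 5; next final value 5 | g: acc becomes 3; next (abs(acc) != (0 - a)) evaluates to true; next b becomes 3; next (abs(a) == (acc % 3)) evaluates to false; next c becomes 0; next res becomes -18; next acc becomes 5; next final value 5 — matching result 5.
An exhaustive pass over the 504 declared inputs shows identical outputs.
verdict: equivalent


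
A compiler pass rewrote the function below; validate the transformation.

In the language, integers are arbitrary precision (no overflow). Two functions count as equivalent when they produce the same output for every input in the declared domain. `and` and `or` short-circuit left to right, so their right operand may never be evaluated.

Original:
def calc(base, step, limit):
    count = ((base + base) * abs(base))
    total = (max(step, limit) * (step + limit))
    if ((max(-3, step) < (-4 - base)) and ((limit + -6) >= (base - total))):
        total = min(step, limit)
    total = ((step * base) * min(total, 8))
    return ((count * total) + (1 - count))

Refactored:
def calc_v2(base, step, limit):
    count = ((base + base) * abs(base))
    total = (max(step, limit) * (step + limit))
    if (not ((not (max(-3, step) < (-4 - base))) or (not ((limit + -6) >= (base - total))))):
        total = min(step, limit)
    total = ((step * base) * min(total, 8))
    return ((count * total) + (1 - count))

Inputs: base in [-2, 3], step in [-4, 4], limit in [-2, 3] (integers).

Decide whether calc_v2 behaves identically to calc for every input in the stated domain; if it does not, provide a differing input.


Side by side, the visible changes include: boolean connective usage differs.
As a probe, take base=2, step=-1, limit=0: calc runs count=8, then total=0, then ((max(-3, step) < (-4 - base)) and ((limit + -6) >= (base - total))) is false, then total=0, then returns -7; calc_v2 runs count=8, then total=0, then (not ((not (max(-3, step) < (-4 - base))) or (not ((limit + -6) >= (base - total))))) is false, then total=0, then returns -7; both end at -7.
Every one of the 324 inputs gives matching results.
verdict: equivalent


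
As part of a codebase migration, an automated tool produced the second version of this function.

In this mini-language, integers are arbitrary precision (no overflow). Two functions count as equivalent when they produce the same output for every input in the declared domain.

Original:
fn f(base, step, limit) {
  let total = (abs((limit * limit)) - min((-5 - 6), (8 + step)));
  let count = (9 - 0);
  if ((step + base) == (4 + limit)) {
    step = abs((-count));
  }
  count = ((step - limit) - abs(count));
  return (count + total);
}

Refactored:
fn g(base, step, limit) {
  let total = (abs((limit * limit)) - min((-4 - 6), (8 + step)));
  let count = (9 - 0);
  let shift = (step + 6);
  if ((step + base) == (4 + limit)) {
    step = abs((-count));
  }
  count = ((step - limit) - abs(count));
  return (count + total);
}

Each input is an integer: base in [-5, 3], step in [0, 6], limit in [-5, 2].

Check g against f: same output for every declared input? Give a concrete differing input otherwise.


There is a counterexample at base=-5, step=0, limit=-5: 32 on one side, 31 on the other.
f: total becomes 36; next count becomes 9; next ((step + base) == (4 + limit)) evaluates to false; next count becomes -4; next final value 32
g: total becomes 35; next count becomes 9; next shift becomes 6; next ((step + base) == (4 + limit)) evaluates to false; next count becomes -4; next final value 31
verdict: not equivalent; witness: base=-5, step=0, limit=-5


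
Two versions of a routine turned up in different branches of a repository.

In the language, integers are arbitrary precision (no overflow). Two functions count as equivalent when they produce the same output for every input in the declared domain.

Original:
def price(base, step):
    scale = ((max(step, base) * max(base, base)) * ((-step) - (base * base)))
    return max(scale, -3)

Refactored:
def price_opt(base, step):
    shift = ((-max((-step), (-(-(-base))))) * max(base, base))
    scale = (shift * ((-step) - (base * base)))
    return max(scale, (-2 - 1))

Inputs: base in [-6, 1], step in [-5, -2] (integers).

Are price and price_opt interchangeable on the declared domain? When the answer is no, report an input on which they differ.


At base=-2, step=-5: price gives 4, price_opt gives 10.
verdict: not equivalent; witness: base=-2, step=-5


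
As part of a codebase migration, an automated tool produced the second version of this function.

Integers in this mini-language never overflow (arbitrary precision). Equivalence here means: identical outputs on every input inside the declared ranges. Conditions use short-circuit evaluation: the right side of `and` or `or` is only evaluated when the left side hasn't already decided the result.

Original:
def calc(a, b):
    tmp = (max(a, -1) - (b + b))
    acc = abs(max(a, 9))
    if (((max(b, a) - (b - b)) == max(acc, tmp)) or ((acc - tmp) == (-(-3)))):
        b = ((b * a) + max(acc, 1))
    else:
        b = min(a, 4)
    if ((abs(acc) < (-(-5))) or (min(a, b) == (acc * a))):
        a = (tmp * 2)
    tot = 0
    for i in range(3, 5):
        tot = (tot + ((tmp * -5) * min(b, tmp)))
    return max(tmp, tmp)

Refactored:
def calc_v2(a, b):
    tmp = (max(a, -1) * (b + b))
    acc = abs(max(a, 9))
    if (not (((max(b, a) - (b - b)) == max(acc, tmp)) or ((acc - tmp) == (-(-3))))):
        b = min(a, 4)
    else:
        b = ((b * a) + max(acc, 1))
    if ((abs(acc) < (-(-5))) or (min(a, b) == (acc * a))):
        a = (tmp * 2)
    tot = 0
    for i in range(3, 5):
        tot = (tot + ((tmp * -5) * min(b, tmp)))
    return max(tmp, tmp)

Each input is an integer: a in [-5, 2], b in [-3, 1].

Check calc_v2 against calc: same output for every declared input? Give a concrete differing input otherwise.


At a=-5, b=-3: calc gives 5, calc_v2 gives 6.
verdict: not equivalent; witness: a=-5, b=-3


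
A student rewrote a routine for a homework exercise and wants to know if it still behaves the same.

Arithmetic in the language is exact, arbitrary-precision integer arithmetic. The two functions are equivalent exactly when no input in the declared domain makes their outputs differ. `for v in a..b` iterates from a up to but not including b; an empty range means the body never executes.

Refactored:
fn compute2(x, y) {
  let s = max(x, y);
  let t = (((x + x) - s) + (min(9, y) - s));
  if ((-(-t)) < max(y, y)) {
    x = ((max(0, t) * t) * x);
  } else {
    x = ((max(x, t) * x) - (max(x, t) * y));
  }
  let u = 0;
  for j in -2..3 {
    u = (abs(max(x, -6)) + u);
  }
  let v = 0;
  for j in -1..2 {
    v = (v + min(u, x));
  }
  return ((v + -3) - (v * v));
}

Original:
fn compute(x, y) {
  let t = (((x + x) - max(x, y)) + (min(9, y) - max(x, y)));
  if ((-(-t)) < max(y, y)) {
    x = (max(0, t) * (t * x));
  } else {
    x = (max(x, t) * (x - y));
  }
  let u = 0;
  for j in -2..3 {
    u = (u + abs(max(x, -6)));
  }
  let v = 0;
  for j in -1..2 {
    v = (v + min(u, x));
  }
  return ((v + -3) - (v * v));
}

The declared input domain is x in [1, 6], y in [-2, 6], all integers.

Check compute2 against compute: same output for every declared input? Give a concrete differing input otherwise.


Side by side, the visible changes include: arithmetic usage differs; local variable names differ; statement counts differ.
One worked example (x=6, y=5) — compute: t becomes 5; next ((-(-t)) < max(y, y)) evaluates to false; next x becomes 6; next u becomes 0; next at j=-2:; next u becomes 6; next at j=-1:; next u becomes 12; next at j=0:; next u becomes 18; next at j=1:; next u becomes 24; next at j=2:; next u becomes 30; next v becomes 0; next at j=-1:; next v becomes 6; next at j=0:; next v becomes 12; next at j=1:; next v becomes 18; next final value -309; compute2: s becomes 6; next t becomes 5; next ((-(-t)) < max(y, y)) evaluates to false; next x becomes 6; next u becomes 0; next at j=-2:; next u becomes 6; next at j=-1:; next u becomes 12; next at j=0:; next u becomes 18; next at j=1:; next u becomes 24; next at j=2:; next u becomes 30; next v becomes 0; next at j=-1:; next v becomes 6; next at j=0:; next v becomes 12; next at j=1:; next v becomes 18; next final value -309; agreement on -309.
Across all 54 domain points the two functions coincide.
verdict: equivalent


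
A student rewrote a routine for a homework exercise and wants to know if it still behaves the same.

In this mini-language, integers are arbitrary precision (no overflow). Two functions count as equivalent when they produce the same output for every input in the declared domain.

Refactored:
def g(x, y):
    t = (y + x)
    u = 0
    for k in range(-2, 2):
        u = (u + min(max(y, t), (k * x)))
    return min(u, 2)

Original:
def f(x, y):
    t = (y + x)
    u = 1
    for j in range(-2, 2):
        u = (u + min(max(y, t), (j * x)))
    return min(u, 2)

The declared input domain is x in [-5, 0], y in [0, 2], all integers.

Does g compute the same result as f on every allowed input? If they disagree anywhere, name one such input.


Consider the input x=-5, y=0.
f: t = -5; u = 1; [j=-2]; u = 1; [j=-1]; u = 1; [j=0]; u = 1; [j=1]; u = -4; return -4
g: t = -5; u = 0; [k=-2]; u = 0; [k=-1]; u = 0; [k=0]; u = 0; [k=1]; u = -5; return -5
-4 != -5, so the rewrite changes behavior.
verdict: not equivalent; witness: x=-5, y=0


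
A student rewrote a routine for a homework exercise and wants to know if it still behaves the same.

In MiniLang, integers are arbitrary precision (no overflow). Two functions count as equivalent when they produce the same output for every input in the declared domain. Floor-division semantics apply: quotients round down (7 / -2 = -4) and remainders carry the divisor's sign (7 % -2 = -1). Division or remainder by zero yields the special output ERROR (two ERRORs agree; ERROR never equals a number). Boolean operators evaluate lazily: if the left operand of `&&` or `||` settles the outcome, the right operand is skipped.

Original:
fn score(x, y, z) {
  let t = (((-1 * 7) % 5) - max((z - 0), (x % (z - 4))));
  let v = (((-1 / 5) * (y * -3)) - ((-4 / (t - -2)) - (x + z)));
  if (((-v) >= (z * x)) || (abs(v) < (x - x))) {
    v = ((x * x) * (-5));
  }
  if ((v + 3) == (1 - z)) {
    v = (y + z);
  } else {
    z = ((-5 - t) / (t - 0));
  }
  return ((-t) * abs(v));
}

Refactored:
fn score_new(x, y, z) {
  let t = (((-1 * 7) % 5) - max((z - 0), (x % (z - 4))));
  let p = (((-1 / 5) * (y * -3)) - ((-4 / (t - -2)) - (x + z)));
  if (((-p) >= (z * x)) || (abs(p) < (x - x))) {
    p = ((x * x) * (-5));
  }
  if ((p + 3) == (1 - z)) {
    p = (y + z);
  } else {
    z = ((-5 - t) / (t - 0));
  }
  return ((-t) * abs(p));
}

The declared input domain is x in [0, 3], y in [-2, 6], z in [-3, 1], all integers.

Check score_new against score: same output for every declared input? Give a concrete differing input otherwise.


The two are interchangeable: local variable names differ, and every declared input agrees.
Spot check at x=3, y=2, z=-3 — score: t becomes 6; next v becomes 7; next (((-v) >= (z * x)) || (abs(v) < (x - x))) evaluates to true; next v becomes -45; next ((v + 3) == (1 - z)) evaluates to false; next z becomes -2; next final value -270. score_new: t becomes 6; next p becomes 7; next (((-p) >= (z * x)) || (abs(p) < (x - x))) evaluates to true; next p becomes -45; next ((p + 3) == (1 - z)) evaluates to false; next z becomes -2; next final value -270. Both give -270.
Checked all 180 inputs in the declared domain: the outputs agree on every one.
verdict: equivalent


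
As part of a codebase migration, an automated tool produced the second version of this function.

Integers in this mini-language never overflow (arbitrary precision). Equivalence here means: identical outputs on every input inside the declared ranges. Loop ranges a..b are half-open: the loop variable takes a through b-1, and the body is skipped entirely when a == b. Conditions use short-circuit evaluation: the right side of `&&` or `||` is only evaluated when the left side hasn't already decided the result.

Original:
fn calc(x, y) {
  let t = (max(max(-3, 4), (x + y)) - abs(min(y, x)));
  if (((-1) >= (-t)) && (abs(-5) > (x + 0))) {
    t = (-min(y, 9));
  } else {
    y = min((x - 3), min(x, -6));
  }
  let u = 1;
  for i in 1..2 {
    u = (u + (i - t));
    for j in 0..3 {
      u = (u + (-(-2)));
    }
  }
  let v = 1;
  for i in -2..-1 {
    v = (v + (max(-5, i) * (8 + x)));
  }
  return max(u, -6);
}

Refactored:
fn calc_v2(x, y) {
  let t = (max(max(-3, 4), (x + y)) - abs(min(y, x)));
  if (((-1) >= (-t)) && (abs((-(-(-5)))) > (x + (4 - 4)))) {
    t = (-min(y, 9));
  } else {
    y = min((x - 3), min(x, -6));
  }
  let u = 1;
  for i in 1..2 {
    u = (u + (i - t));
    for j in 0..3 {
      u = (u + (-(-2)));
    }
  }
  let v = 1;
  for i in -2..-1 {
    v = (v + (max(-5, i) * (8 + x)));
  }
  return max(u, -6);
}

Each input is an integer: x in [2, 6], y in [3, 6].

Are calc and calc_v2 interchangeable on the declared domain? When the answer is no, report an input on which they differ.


Although constant usage differs; arithmetic usage differs, 20/20 inputs agree.
verdict: equivalent


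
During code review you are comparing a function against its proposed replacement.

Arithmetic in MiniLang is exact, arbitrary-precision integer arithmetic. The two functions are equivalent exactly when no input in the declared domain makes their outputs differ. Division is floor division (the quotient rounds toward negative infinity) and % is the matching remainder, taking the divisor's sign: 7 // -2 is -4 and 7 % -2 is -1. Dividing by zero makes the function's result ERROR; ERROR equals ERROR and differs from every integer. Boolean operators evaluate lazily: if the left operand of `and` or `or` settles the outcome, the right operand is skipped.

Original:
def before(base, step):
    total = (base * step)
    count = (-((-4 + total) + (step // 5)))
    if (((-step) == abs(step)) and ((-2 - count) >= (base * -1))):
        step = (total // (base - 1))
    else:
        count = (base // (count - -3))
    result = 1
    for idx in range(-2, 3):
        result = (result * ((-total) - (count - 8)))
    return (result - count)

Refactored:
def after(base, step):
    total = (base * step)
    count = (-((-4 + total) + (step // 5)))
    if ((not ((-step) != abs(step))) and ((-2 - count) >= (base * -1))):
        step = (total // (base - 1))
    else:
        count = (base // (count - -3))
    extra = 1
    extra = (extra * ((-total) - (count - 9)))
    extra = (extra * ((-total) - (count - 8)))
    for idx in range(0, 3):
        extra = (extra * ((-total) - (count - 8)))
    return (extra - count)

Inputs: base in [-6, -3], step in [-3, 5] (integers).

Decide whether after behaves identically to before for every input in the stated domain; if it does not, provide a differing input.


Run the pair on base=-6, step=-3.
before: total := 18 | count := -13 | (((-step) == abs(step)) and ((-2 - count) >= (base * -1))): true | step := -3 | result := 1 | iter idx=-2: | result := 3 | iter idx=-1: | result := 9 | iter idx=0: | result := 27 | iter idx=1: | result := 81 | iter idx=2: | result := 243 | result 256
after: total := 18 | count := -13 | ((not ((-step) != abs(step))) and ((-2 - count) >= (base * -1))): true | step := -3 | extra := 1 | extra := 4 | extra := 12 | iter idx=0: | extra := 36 | iter idx=1: | extra := 108 | iter idx=2: | extra := 324 | result 337
256 vs 337 — the two versions disagree here.
verdict: not equivalent; witness: base=-6, step=-3


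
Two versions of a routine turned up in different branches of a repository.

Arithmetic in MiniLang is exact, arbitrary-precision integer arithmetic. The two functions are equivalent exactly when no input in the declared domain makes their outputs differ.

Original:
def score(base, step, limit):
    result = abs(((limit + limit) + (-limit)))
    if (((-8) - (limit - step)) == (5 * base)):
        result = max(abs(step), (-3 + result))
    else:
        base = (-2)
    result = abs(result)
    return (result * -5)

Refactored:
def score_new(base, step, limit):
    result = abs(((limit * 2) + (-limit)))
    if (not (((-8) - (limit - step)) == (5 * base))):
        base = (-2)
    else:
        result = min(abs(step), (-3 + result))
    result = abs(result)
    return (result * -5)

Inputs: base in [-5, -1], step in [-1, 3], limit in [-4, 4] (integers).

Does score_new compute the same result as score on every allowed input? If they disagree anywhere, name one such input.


Try base=-2, step=-1, limit=1.
score: result := 1 | (((-8) - (limit - step)) == (5 * base)): true | result := 1 | result := 1 | result -5
score_new: result := 1 | (not (((-8) - (limit - step)) == (5 * base))): false | result := -2 | result := 2 | result -10
-5 and -10 differ, so these are not the same function on this domain.
verdict: not equivalent; witness: base=-2, step=-1, limit=1


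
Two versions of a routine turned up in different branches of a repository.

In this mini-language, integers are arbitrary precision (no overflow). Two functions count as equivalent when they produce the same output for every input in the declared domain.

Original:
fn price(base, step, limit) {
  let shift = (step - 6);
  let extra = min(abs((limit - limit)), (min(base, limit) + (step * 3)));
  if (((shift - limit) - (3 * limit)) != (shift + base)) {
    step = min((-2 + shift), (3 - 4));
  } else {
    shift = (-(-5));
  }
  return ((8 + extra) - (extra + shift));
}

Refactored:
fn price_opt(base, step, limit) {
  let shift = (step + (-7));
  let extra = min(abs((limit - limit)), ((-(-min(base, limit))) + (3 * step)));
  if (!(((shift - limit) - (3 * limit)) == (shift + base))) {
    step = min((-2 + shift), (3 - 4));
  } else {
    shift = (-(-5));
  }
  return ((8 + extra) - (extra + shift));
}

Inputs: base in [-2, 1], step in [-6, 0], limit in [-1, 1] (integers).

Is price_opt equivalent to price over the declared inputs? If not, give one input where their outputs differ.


Run the pair on base=-2, step=-6, limit=-1.
price: shift := -12 | extra := -20 | (((shift - limit) - (3 * limit)) != (shift + base)): true | step := -14 | result 20
price_opt: shift := -13 | extra := -20 | (!(((shift - limit) - (3 * limit)) == (shift + base))): true | step := -15 | result 21
20 and 21 differ, so these are not the same function on this domain.
verdict: not equivalent; witness: base=-2, step=-6, limit=-1


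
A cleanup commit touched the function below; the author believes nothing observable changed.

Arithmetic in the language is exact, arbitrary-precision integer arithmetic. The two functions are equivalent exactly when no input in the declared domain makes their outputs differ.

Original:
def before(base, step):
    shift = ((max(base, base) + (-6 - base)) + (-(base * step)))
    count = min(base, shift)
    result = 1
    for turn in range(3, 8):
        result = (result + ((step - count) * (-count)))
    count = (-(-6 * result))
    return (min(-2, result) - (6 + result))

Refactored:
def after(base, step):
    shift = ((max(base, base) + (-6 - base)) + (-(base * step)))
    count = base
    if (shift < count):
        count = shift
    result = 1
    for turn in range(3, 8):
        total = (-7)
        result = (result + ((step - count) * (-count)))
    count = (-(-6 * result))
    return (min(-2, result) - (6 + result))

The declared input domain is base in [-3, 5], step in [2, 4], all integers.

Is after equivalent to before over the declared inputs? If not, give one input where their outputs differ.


The two are interchangeable: branching structure differs, plus local variable names differ, plus comparison usage differs, plus statement counts differ, plus constant usage differs, plus min/max/abs usage differs, and every declared input agrees.
Tracing base=-1, step=4: before: shift := -2 | count := -2 | result := 1 | iter turn=3: | result := 13 | iter turn=4: | result := 25 | iter turn=5: | result := 37 | iter turn=6: | result := 49 | iter turn=7: | result := 61 | count := 366 | result -69 | after: shift := -2 | count := -1 | (shift < count): true | count := -2 | result := 1 | iter turn=3: | total := -7 | result := 13 | iter turn=4: | total := -7 | result := 25 | iter turn=5: | total := -7 | result := 37 | iter turn=6: | total := -7 | result := 49 | iter turn=7: | total := -7 | result := 61 | count := 366 | result -69 — matching result -69.
Checked all 27 inputs in the declared domain: the outputs agree on every one.
verdict: equivalent


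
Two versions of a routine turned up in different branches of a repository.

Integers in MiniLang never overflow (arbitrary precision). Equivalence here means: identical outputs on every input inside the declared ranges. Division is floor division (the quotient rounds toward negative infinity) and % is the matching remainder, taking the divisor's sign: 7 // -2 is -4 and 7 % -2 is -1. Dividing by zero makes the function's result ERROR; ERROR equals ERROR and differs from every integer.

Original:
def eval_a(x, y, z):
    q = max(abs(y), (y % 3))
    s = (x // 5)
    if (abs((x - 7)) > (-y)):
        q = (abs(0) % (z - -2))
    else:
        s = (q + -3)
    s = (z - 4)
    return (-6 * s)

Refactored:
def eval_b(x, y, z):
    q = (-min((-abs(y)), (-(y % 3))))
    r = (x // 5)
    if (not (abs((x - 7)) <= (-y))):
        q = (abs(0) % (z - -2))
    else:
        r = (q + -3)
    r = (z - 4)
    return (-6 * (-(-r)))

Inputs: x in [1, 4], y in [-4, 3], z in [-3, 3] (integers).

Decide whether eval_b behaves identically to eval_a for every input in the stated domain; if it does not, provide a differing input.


Reading the diff, among the changes: boolean connective usage differs, plus min/max/abs usage differs, plus comparison usage differs, plus local variable names differ.
As a probe, take x=2, y=2, z=3: eval_a runs q becomes 2; next s becomes 0; next (abs((x - 7)) > (-y)) evaluates to true; next q becomes 0; next s becomes -1; next final value 6; eval_b runs q becomes 2; next r becomes 0; next (not (abs((x - 7)) <= (-y))) evaluates to true; next q becomes 0; next r becomes -1; next final value 6; both end at 6.
Across all 224 domain points the two functions coincide.
verdict: equivalent


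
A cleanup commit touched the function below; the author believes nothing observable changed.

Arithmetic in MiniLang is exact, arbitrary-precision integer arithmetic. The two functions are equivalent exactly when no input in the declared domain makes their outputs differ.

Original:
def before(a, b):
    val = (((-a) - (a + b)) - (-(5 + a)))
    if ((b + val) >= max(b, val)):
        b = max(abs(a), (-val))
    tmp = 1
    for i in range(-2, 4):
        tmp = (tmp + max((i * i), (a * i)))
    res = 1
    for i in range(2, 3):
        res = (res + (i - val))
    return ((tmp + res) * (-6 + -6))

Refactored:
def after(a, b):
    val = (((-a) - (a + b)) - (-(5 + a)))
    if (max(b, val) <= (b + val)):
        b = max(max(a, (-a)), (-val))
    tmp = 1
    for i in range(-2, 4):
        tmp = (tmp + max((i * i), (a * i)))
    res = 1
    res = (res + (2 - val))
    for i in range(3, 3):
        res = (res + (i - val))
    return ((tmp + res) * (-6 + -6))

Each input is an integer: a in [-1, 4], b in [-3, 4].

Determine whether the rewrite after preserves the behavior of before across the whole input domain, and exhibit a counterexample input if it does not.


Although statement counts differ, and min/max/abs usage differs, and loop structure differs, and constant usage differs, and comparison usage differs, and arithmetic usage differs, 48/48 inputs agree.
verdict: equivalent
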